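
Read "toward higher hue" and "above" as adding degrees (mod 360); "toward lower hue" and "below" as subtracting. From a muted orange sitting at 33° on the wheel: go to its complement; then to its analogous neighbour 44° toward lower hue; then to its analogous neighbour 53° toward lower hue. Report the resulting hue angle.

33 + 180 = 213°   (complement)
213 − 44 = 169°   (analog 44° ↓)
169 − 53 = 116°   (analog 53° ↓)

116°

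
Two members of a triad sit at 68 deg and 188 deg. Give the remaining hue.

308°

A triad spaces three hues 120° apart.
The full set is {68°, 188°, 308°}.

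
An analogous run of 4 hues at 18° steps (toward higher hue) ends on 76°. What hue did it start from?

3 steps of 18° (toward higher hue) give a net shift of +54°.
Start = end − shift: 76 − 54 = 22°

22°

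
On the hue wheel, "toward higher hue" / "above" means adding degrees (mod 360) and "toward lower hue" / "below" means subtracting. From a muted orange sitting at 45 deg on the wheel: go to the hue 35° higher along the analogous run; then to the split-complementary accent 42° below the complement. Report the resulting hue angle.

218°

45 + 35 = 80°   (analog 35° ↑)
80 + 138 = 218°   (split-comp 42° ↓)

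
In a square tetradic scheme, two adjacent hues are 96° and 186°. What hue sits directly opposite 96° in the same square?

A square tetradic scheme places four hues 90° apart; opposite corners are 180° apart.
96 + 180 = 276°

276°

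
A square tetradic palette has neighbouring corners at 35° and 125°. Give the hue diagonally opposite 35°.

215°

A square tetradic scheme places four hues 90° apart; opposite corners are 180° apart.
35 + 180 = 215°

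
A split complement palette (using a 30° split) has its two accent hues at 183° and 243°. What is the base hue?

33°

The accents sit 30° either side of the complement, so the complement is their short-arc midpoint on the wheel.
Short-arc midpoint of 183° and 243°: 213°.
Base is 180° from the complement: 213 − 180 = 33°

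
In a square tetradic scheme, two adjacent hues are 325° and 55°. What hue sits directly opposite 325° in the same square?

A square tetradic scheme places four hues 90° apart; opposite corners are 180° apart.
325 + 180 = 505 → 505 − 360 = 145°

145°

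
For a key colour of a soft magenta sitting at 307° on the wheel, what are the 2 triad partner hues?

307 + 120 = 427 → 427 − 360 = 67°
307 + 240 = 547 → 547 − 360 = 187°

67° and 187°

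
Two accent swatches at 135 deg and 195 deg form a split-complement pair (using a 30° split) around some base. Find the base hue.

The accents sit 30° either side of the complement, so the complement is their short-arc midpoint on the wheel.
Short-arc midpoint of 135° and 195°: 165°.
Base is 180° from the complement: 165 − 180 = -15 → -15 + 360 = 345°

345°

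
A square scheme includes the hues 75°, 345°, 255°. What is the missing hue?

A square tetradic scheme places four hues every 90°.
The full set through 75° is {75°, 165°, 255°, 345°}.
Given {75°, 255°, 345°}, the missing hue is 165°.

165°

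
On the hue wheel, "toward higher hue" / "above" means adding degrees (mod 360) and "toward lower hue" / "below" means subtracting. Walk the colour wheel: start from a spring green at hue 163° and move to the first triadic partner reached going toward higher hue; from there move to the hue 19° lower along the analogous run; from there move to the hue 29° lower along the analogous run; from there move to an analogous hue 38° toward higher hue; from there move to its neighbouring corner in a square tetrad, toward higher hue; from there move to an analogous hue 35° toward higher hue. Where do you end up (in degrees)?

38°

163 + 120 = 283°   (triadic ↑)
283 − 19 = 264°   (analog 19° ↓)
264 − 29 = 235°   (analog 29° ↓)
235 + 38 = 273°   (analog 38° ↑)
273 + 90 = 363 → 363 − 360 = 3°   (square ↑)
3 + 35 = 38°   (analog 35° ↑)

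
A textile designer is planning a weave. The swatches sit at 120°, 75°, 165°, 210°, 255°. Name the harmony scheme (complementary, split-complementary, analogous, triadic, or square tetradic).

analogous

Sort the hues: 75°, 120°, 165°, 210°, 255°.
Successive gaps around the wheel: 45°, 45°, 45°, 45°, 180°.
A run of hues at equal small steps (45°) with one large closing gap is an analogous group.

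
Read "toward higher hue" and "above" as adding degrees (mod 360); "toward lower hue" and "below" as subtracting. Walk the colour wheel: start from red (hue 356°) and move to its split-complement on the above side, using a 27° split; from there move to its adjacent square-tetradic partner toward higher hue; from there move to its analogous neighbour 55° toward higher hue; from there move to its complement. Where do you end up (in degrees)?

168°

split-comp 27° ↑ +207°: 356 + 207 = 563 → 563 − 360 = 203°
square ↑ +90°: 203 + 90 = 293°
analog 55° ↑ +55°: 293 + 55 = 348°
complement +180°: 348 + 180 = 528 → 528 − 360 = 168°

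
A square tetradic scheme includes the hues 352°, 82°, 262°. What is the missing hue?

A square tetradic scheme places four hues every 90°.
The full set through 82° is {82°, 172°, 262°, 352°}.
Given {82°, 262°, 352°}, the missing hue is 172°.

172°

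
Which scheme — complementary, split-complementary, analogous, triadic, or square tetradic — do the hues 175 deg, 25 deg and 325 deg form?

split-complementary

Sort the hues: 25°, 175°, 325°.
Successive gaps around the wheel: 150°, 150°, 60°.
Two 150° gaps and one 60° gap — a base hue opposite a pair of accents 30° either side of its complement — is the split-complementary pattern.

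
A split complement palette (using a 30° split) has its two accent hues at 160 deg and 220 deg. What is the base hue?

The accents sit 30° either side of the complement, so the complement is their short-arc midpoint on the wheel.
Short-arc midpoint of 160° and 220°: 190°.
Base is 180° from the complement: 190 − 180 = 10°

10°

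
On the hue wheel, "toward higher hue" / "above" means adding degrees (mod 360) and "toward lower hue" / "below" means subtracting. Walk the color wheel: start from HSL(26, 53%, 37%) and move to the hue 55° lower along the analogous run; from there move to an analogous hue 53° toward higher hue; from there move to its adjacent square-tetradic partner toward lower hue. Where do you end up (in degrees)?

analog 55° ↓ −55°: 26 − 55 = -29 → -29 + 360 = 331°
analog 53° ↑ +53°: 331 + 53 = 384 → 384 − 360 = 24°
square ↓ −90°: 24 − 90 = -66 → -66 + 360 = 294°

294°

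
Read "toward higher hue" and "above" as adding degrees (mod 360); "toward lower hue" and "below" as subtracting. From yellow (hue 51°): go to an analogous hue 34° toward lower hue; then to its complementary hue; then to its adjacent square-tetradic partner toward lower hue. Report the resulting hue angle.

107°

51 − 34 = 17°   (analog 34° ↓)
17 + 180 = 197°   (complement)
197 − 90 = 107°   (square ↓)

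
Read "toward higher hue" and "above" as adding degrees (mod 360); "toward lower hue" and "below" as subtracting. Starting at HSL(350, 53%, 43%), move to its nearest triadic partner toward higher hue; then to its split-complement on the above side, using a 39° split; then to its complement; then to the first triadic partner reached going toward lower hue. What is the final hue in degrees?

triadic ↑ +120°: 350 + 120 = 470 → 470 − 360 = 110°
split-comp 39° ↑ +219°: 110 + 219 = 329°
complement +180°: 329 + 180 = 509 → 509 − 360 = 149°
triadic ↓ −120°: 149 − 120 = 29°

29°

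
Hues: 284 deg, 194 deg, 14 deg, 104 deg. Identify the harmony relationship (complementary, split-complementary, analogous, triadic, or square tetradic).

square tetradic

Sort the hues: 14°, 104°, 194°, 284°.
Successive gaps around the wheel: 90°, 90°, 90°, 90°.
Four hues every 90° form a square tetradic scheme.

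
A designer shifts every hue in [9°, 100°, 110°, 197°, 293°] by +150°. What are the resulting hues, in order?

9 + 150 = 159°
100 + 150 = 250°
110 + 150 = 260°
197 + 150 = 347°
293 + 150 = 443 → 443 − 360 = 83°

159°, 250°, 260°, 347°, 83°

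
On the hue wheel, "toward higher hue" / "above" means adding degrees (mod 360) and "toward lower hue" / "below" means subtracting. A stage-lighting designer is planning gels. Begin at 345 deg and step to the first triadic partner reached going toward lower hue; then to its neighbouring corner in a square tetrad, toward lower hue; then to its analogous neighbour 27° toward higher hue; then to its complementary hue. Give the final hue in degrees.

342°

345 − 120 = 225°   (triadic ↓)
225 − 90 = 135°   (square ↓)
135 + 27 = 162°   (analog 27° ↑)
162 + 180 = 342°   (complement)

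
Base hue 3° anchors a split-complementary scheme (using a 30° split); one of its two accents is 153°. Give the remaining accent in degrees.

213°

Split-complementary hues sit 30° either side of the complement.
Complement of the base 3°: 3 + 180 = 183°
The given accent 153° is 30° one side of 183°; the other accent sits 30° the other side: 183 + 30 = 213°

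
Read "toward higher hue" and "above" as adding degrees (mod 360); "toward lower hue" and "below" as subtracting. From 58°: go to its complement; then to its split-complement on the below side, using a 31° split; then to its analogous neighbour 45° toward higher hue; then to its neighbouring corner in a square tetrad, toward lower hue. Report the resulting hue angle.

58 + 180 = 238°   (complement)
238 + 149 = 387 → 387 − 360 = 27°   (split-comp 31° ↓)
27 + 45 = 72°   (analog 45° ↑)
72 − 90 = -18 → -18 + 360 = 342°   (square ↓)

342°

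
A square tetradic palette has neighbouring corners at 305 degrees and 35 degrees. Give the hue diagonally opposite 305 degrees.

A square tetradic scheme places four hues 90° apart; opposite corners are 180° apart.
305 + 180 = 485 → 485 − 360 = 125°

125°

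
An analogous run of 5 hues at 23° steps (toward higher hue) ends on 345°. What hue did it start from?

253°

4 steps of 23° (toward higher hue) give a net shift of +92°.
Start = end − shift: 345 − 92 = 253°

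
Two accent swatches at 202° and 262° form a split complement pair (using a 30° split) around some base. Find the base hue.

The accents sit 30° either side of the complement, so the complement is their short-arc midpoint on the wheel.
Short-arc midpoint of 202° and 262°: 232°.
Base is 180° from the complement: 232 − 180 = 52°

52°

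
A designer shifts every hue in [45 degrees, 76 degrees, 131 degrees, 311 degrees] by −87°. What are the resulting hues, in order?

45 − 87 = -42 → -42 + 360 = 318°
76 − 87 = -11 → -11 + 360 = 349°
131 − 87 = 44°
311 − 87 = 224°

318°, 349°, 44°, 224°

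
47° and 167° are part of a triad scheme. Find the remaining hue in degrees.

A triad places three hues 120° apart.
The full set through 47° is {47°, 167°, 287°}.
Given {47°, 167°}, the missing hue is 287°.

287°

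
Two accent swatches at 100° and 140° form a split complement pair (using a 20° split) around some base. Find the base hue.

The accents sit 20° either side of the complement, so the complement is their short-arc midpoint on the wheel.
Short-arc midpoint of 100° and 140°: 120°.
Base is 180° from the complement: 120 − 180 = -60 → -60 + 360 = 300°

300°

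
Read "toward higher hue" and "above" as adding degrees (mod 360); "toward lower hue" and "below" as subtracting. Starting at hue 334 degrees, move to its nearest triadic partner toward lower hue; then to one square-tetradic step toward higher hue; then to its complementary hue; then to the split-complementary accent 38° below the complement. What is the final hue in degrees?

triadic ↓ −120°: 334 − 120 = 214°
square ↑ +90°: 214 + 90 = 304°
complement +180°: 304 + 180 = 484 → 484 − 360 = 124°
split-comp 38° ↓ +142°: 124 + 142 = 266°

266°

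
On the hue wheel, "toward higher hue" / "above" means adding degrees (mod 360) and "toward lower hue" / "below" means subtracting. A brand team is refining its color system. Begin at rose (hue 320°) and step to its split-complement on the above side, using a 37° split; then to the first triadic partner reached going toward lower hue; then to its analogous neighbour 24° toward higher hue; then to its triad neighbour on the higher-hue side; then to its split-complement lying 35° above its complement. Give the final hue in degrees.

+217° (split-comp 37° ↑): 320 + 217 = 537 → 537 − 360 = 177°
−120° (triadic ↓): 177 − 120 = 57°
+24° (analog 24° ↑): 57 + 24 = 81°
+120° (triadic ↑): 81 + 120 = 201°
+215° (split-comp 35° ↑): 201 + 215 = 416 → 416 − 360 = 56°

56°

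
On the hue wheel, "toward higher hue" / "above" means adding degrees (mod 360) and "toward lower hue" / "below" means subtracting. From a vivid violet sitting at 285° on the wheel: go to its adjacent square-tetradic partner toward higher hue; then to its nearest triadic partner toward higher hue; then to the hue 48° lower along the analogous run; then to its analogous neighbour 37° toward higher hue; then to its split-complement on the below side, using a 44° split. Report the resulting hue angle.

260°

square ↑ +90°: 285 + 90 = 375 → 375 − 360 = 15°
triadic ↑ +120°: 15 + 120 = 135°
analog 48° ↓ −48°: 135 − 48 = 87°
analog 37° ↑ +37°: 87 + 37 = 124°
split-comp 44° ↓ +136°: 124 + 136 = 260°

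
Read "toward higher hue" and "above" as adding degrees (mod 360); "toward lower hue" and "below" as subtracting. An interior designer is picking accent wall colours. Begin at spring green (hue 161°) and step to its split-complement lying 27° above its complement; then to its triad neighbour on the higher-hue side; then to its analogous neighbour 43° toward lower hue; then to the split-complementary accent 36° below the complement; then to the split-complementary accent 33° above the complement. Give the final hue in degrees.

+207° (split-comp 27° ↑): 161 + 207 = 368 → 368 − 360 = 8°
+120° (triadic ↑): 8 + 120 = 128°
−43° (analog 43° ↓): 128 − 43 = 85°
+144° (split-comp 36° ↓): 85 + 144 = 229°
+213° (split-comp 33° ↑): 229 + 213 = 442 → 442 − 360 = 82°

82°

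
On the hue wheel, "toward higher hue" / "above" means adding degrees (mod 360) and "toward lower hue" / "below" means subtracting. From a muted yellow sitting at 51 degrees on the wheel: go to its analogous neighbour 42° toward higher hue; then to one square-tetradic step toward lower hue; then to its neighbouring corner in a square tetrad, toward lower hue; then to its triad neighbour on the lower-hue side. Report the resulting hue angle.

51 + 42 = 93°   (analog 42° ↑)
93 − 90 = 3°   (square ↓)
3 − 90 = -87 → -87 + 360 = 273°   (square ↓)
273 − 120 = 153°   (triadic ↓)

153°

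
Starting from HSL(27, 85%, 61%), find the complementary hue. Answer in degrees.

207°

27 + 180 = 207°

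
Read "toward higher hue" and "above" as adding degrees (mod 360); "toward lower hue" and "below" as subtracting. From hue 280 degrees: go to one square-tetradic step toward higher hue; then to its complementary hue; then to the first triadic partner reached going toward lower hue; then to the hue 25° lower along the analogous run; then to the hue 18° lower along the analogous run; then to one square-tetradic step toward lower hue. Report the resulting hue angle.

280 + 90 = 370 → 370 − 360 = 10°   (square ↑)
10 + 180 = 190°   (complement)
190 − 120 = 70°   (triadic ↓)
70 − 25 = 45°   (analog 25° ↓)
45 − 18 = 27°   (analog 18° ↓)
27 − 90 = -63 → -63 + 360 = 297°   (square ↓)

297°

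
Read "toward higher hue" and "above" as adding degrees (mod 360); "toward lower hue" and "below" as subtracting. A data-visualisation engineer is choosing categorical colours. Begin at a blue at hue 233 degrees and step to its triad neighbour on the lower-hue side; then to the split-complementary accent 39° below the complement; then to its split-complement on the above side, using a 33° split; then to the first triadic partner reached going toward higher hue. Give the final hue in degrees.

227°

233 − 120 = 113°   (triadic ↓)
113 + 141 = 254°   (split-comp 39° ↓)
254 + 213 = 467 → 467 − 360 = 107°   (split-comp 33° ↑)
107 + 120 = 227°   (triadic ↑)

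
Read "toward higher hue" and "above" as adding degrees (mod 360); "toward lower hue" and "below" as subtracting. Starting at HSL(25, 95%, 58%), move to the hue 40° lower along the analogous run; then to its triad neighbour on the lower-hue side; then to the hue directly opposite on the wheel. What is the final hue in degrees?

analog 40° ↓ −40°: 25 − 40 = -15 → -15 + 360 = 345°
triadic ↓ −120°: 345 − 120 = 225°
complement +180°: 225 + 180 = 405 → 405 − 360 = 45°

45°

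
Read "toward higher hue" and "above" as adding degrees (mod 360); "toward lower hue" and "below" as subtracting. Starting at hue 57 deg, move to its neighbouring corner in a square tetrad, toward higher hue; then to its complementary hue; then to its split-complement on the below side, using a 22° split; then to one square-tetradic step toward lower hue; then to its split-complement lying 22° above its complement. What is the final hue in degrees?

57 + 90 = 147°   (square ↑)
147 + 180 = 327°   (complement)
327 + 158 = 485 → 485 − 360 = 125°   (split-comp 22° ↓)
125 − 90 = 35°   (square ↓)
35 + 202 = 237°   (split-comp 22° ↑)

237°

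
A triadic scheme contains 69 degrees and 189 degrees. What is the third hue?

309°

A triad spaces three hues 120° apart.
The full set is {69°, 189°, 309°}.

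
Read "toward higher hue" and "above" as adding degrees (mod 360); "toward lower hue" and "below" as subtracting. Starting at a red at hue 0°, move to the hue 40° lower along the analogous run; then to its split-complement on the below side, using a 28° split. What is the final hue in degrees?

0 − 40 = -40 → -40 + 360 = 320°   (analog 40° ↓)
320 + 152 = 472 → 472 − 360 = 112°   (split-comp 28° ↓)

112°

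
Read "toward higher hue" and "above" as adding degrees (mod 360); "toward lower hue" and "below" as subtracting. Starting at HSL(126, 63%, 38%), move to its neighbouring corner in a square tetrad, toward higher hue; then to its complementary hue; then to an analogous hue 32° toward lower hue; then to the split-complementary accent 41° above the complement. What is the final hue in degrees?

+90° (square ↑): 126 + 90 = 216°
+180° (complement): 216 + 180 = 396 → 396 − 360 = 36°
−32° (analog 32° ↓): 36 − 32 = 4°
+221° (split-comp 41° ↑): 4 + 221 = 225°

225°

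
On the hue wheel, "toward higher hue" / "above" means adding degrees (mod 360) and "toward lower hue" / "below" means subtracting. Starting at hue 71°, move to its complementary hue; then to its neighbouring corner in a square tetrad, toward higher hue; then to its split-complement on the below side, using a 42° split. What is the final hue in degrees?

119°

71 + 180 = 251°   (complement)
251 + 90 = 341°   (square ↑)
341 + 138 = 479 → 479 − 360 = 119°   (split-comp 42° ↓)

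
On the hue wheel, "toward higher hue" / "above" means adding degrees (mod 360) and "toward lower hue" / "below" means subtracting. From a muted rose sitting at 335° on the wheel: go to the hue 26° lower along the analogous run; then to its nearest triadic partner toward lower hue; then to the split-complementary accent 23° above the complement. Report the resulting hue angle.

32°

335 − 26 = 309°   (analog 26° ↓)
309 − 120 = 189°   (triadic ↓)
189 + 203 = 392 → 392 − 360 = 32°   (split-comp 23° ↑)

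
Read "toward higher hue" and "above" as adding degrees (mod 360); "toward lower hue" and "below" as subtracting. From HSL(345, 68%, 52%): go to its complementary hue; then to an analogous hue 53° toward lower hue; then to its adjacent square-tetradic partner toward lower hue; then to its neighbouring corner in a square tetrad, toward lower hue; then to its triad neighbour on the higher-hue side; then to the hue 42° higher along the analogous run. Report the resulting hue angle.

94°

complement +180°: 345 + 180 = 525 → 525 − 360 = 165°
analog 53° ↓ −53°: 165 − 53 = 112°
square ↓ −90°: 112 − 90 = 22°
square ↓ −90°: 22 − 90 = -68 → -68 + 360 = 292°
triadic ↑ +120°: 292 + 120 = 412 → 412 − 360 = 52°
analog 42° ↑ +42°: 52 + 42 = 94°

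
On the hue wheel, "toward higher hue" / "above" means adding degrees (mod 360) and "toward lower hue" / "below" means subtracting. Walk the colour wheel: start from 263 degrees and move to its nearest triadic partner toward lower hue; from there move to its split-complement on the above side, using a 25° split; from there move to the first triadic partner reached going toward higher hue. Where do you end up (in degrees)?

108°

−120° (triadic ↓): 263 − 120 = 143°
+205° (split-comp 25° ↑): 143 + 205 = 348°
+120° (triadic ↑): 348 + 120 = 468 → 468 − 360 = 108°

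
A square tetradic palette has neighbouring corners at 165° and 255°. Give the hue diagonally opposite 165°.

A square tetradic scheme places four hues 90° apart; opposite corners are 180° apart.
165 + 180 = 345°

345°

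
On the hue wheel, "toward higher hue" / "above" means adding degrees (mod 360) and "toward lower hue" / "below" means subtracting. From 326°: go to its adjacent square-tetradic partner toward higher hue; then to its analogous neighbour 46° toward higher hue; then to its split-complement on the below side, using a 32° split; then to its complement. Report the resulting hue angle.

70°

+90° (square ↑): 326 + 90 = 416 → 416 − 360 = 56°
+46° (analog 46° ↑): 56 + 46 = 102°
+148° (split-comp 32° ↓): 102 + 148 = 250°
+180° (complement): 250 + 180 = 430 → 430 − 360 = 70°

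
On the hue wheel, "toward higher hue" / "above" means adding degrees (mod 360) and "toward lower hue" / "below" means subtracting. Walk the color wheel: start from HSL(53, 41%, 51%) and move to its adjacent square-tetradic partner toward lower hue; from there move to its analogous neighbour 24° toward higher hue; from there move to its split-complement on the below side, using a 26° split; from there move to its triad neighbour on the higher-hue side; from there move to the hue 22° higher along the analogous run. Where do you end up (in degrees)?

283°

−90° (square ↓): 53 − 90 = -37 → -37 + 360 = 323°
+24° (analog 24° ↑): 323 + 24 = 347°
+154° (split-comp 26° ↓): 347 + 154 = 501 → 501 − 360 = 141°
+120° (triadic ↑): 141 + 120 = 261°
+22° (analog 22° ↑): 261 + 22 = 283°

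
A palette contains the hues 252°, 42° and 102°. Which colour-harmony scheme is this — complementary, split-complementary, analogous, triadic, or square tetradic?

Sort the hues: 42°, 102°, 252°.
Successive gaps around the wheel: 60°, 150°, 150°.
Two 150° gaps and one 60° gap — a base hue opposite a pair of accents 30° either side of its complement — is the split-complementary pattern.

split-complementary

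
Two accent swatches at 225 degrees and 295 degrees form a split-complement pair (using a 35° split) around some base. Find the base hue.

The accents sit 35° either side of the complement, so the complement is their short-arc midpoint on the wheel.
Short-arc midpoint of 225° and 295°: 260°.
Base is 180° from the complement: 260 − 180 = 80°

80°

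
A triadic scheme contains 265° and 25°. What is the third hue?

A triad spaces three hues 120° apart.
The full set is {25°, 145°, 265°}.

145°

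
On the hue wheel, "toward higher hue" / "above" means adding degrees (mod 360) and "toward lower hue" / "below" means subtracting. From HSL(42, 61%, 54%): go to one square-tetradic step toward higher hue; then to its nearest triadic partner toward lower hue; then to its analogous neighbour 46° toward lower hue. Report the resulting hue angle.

42 + 90 = 132°   (square ↑)
132 − 120 = 12°   (triadic ↓)
12 − 46 = -34 → -34 + 360 = 326°   (analog 46° ↓)

326°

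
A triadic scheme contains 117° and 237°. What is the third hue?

A triad spaces three hues 120° apart.
The full set is {117°, 237°, 357°}.

357°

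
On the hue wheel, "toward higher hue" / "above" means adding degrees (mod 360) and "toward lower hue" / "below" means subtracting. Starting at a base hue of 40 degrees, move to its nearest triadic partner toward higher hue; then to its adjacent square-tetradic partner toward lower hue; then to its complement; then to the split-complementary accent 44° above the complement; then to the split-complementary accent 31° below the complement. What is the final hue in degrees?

triadic ↑ +120°: 40 + 120 = 160°
square ↓ −90°: 160 − 90 = 70°
complement +180°: 70 + 180 = 250°
split-comp 44° ↑ +224°: 250 + 224 = 474 → 474 − 360 = 114°
split-comp 31° ↓ +149°: 114 + 149 = 263°

263°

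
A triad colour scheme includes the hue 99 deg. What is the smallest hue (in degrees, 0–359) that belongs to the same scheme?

A triad places three hues 120° apart.
The full set through 99° is {99°, 219°, 339°}.

99°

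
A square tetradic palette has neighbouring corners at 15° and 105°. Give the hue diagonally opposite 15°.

A square tetradic scheme places four hues 90° apart; opposite corners are 180° apart.
15 + 180 = 195°

195°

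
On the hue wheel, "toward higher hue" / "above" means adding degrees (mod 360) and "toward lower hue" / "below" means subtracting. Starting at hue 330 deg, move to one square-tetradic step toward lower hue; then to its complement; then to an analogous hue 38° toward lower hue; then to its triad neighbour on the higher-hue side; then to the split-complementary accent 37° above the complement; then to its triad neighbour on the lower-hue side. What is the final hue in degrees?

−90° (square ↓): 330 − 90 = 240°
+180° (complement): 240 + 180 = 420 → 420 − 360 = 60°
−38° (analog 38° ↓): 60 − 38 = 22°
+120° (triadic ↑): 22 + 120 = 142°
+217° (split-comp 37° ↑): 142 + 217 = 359°
−120° (triadic ↓): 359 − 120 = 239°

239°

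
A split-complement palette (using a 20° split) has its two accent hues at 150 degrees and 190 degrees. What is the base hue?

350°

The accents sit 20° either side of the complement, so the complement is their short-arc midpoint on the wheel.
Short-arc midpoint of 150° and 190°: 170°.
Base is 180° from the complement: 170 − 180 = -10 → -10 + 360 = 350°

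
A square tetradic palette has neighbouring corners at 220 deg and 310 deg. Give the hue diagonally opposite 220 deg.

A square tetradic scheme places four hues 90° apart; opposite corners are 180° apart.
220 + 180 = 400 → 400 − 360 = 40°

40°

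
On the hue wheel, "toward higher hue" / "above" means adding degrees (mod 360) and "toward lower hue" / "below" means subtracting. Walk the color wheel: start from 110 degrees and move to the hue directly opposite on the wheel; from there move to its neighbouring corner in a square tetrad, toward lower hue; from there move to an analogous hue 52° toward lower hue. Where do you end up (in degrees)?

148°

110 + 180 = 290°   (complement)
290 − 90 = 200°   (square ↓)
200 − 52 = 148°   (analog 52° ↓)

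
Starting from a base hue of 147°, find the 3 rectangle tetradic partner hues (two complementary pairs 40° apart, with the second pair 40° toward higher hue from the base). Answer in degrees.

187°, 327°, 7°

A rectangular tetradic uses two complementary pairs 40° apart: offsets 0°, 40°, 180°, 220°.
147 + 40 = 187°
147 + 180 = 327°
147 + 220 = 367 → 367 − 360 = 7°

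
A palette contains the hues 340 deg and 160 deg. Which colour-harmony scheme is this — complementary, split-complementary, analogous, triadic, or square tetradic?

complementary

Sort the hues: 160°, 340°.
Successive gaps around the wheel: 180°, 180°.
Two hues 180° apart are complementary.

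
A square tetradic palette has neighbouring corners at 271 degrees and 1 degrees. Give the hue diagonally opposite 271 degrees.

A square tetradic scheme places four hues 90° apart; opposite corners are 180° apart.
271 + 180 = 451 → 451 − 360 = 91°

91°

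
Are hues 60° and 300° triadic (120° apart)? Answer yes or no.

Angular distance: |60 − 300| = 240; shorter arc = 360 − 240 = 120°.
Triadic (120° apart) requires 120°.

yes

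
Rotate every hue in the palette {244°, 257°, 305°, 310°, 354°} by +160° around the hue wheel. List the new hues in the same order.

244 + 160 = 404 → 404 − 360 = 44°
257 + 160 = 417 → 417 − 360 = 57°
305 + 160 = 465 → 465 − 360 = 105°
310 + 160 = 470 → 470 − 360 = 110°
354 + 160 = 514 → 514 − 360 = 154°

44°, 57°, 105°, 110°, 154°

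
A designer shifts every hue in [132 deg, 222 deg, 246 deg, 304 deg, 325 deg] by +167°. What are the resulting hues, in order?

132 + 167 = 299°
222 + 167 = 389 → 389 − 360 = 29°
246 + 167 = 413 → 413 − 360 = 53°
304 + 167 = 471 → 471 − 360 = 111°
325 + 167 = 492 → 492 − 360 = 132°

299°, 29°, 53°, 111°, 132°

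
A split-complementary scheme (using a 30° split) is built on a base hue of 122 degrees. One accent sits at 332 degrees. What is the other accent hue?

272°

Split-complementary hues sit 30° either side of the complement.
Complement of the base 122°: 122 + 180 = 302°
The given accent 332° is 30° one side of 302°; the other accent sits 30° the other side: 302 − 30 = 272°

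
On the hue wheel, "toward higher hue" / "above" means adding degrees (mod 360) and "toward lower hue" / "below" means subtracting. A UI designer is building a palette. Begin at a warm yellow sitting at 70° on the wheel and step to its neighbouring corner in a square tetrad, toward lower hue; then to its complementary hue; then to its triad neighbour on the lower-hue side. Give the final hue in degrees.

−90° (square ↓): 70 − 90 = -20 → -20 + 360 = 340°
+180° (complement): 340 + 180 = 520 → 520 − 360 = 160°
−120° (triadic ↓): 160 − 120 = 40°

40°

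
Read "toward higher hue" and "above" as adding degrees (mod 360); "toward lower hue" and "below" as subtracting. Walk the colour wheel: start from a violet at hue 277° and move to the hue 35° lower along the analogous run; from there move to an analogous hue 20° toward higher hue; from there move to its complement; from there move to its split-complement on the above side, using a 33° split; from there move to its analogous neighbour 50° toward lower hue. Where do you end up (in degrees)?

−35° (analog 35° ↓): 277 − 35 = 242°
+20° (analog 20° ↑): 242 + 20 = 262°
+180° (complement): 262 + 180 = 442 → 442 − 360 = 82°
+213° (split-comp 33° ↑): 82 + 213 = 295°
−50° (analog 50° ↓): 295 − 50 = 245°

245°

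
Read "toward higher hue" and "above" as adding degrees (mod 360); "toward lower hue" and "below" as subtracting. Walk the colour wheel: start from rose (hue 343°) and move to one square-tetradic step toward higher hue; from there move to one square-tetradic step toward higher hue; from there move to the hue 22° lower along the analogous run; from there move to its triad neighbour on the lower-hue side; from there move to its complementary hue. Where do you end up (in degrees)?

201°

343 + 90 = 433 → 433 − 360 = 73°   (square ↑)
73 + 90 = 163°   (square ↑)
163 − 22 = 141°   (analog 22° ↓)
141 − 120 = 21°   (triadic ↓)
21 + 180 = 201°   (complement)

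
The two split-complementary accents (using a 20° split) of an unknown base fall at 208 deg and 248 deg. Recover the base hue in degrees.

48°

The accents sit 20° either side of the complement, so the complement is their short-arc midpoint on the wheel.
Short-arc midpoint of 208° and 248°: 228°.
Base is 180° from the complement: 228 − 180 = 48°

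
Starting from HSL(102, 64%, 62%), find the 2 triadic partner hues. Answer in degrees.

222° and 342°

A triad places three hues 120° apart.
102 + 120 = 222°
102 + 240 = 342°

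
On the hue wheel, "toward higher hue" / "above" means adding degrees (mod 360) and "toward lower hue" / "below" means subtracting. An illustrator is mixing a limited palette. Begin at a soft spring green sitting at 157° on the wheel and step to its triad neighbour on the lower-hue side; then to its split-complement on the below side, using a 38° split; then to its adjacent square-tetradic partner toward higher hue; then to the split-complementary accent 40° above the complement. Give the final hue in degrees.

−120° (triadic ↓): 157 − 120 = 37°
+142° (split-comp 38° ↓): 37 + 142 = 179°
+90° (square ↑): 179 + 90 = 269°
+220° (split-comp 40° ↑): 269 + 220 = 489 → 489 − 360 = 129°

129°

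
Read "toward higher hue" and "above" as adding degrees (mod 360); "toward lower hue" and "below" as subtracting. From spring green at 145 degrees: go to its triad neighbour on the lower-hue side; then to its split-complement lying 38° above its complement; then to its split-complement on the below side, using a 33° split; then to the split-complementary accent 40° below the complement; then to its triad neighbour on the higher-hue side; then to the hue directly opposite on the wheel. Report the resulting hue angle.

110°

−120° (triadic ↓): 145 − 120 = 25°
+218° (split-comp 38° ↑): 25 + 218 = 243°
+147° (split-comp 33° ↓): 243 + 147 = 390 → 390 − 360 = 30°
+140° (split-comp 40° ↓): 30 + 140 = 170°
+120° (triadic ↑): 170 + 120 = 290°
+180° (complement): 290 + 180 = 470 → 470 − 360 = 110°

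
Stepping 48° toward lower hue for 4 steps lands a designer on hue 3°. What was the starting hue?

195°

4 steps of 48° (toward lower hue) give a net shift of −192°.
Start = end − shift: 3 + 192 = 195°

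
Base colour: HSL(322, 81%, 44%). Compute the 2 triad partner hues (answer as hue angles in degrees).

A triad places three hues 120° apart.
322 + 120 = 442 → 442 − 360 = 82°
322 + 240 = 562 → 562 − 360 = 202°

82° and 202°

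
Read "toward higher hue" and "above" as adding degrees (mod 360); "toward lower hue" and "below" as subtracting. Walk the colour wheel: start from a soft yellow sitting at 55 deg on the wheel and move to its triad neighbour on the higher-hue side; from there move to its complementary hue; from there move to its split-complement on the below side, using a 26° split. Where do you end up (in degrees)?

+120° (triadic ↑): 55 + 120 = 175°
+180° (complement): 175 + 180 = 355°
+154° (split-comp 26° ↓): 355 + 154 = 509 → 509 − 360 = 149°

149°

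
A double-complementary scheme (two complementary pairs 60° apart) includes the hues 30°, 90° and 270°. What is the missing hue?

210°

A rectangular tetradic uses two complementary pairs 60° apart: offsets 0°, 60°, 180°, 240°.
Among {30°, 90°, 270°}, 90° and 270° are a 180° pair.
The remaining hue 30° needs its own complement: 30 + 180 = 210°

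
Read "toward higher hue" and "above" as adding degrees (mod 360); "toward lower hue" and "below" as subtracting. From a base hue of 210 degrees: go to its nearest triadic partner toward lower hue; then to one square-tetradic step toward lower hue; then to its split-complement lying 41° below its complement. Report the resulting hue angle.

triadic ↓ −120°: 210 − 120 = 90°
square ↓ −90°: 90 − 90 = 0°
split-comp 41° ↓ +139°: 0 + 139 = 139°

139°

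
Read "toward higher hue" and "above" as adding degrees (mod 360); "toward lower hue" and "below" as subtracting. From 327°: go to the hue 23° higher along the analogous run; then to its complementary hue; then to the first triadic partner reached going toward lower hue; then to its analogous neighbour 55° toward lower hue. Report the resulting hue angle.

+23° (analog 23° ↑): 327 + 23 = 350°
+180° (complement): 350 + 180 = 530 → 530 − 360 = 170°
−120° (triadic ↓): 170 − 120 = 50°
−55° (analog 55° ↓): 50 − 55 = -5 → -5 + 360 = 355°

355°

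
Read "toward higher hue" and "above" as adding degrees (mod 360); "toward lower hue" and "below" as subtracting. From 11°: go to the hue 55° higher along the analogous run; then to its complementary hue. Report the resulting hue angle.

11 + 55 = 66°   (analog 55° ↑)
66 + 180 = 246°   (complement)

246°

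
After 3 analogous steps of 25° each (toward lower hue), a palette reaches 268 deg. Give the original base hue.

3 steps of 25° (toward lower hue) give a net shift of −75°.
Start = end − shift: 268 + 75 = 343°

343°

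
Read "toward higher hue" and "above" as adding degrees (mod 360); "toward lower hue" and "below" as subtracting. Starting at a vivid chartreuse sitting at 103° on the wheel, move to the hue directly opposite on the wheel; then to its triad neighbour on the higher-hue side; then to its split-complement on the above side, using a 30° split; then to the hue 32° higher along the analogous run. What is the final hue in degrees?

103 + 180 = 283°   (complement)
283 + 120 = 403 → 403 − 360 = 43°   (triadic ↑)
43 + 210 = 253°   (split-comp 30° ↑)
253 + 32 = 285°   (analog 32° ↑)

285°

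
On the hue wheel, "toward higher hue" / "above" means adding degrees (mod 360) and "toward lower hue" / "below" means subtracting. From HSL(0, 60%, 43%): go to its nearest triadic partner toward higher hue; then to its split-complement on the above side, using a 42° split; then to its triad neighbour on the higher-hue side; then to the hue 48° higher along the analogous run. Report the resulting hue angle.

150°

+120° (triadic ↑): 0 + 120 = 120°
+222° (split-comp 42° ↑): 120 + 222 = 342°
+120° (triadic ↑): 342 + 120 = 462 → 462 − 360 = 102°
+48° (analog 48° ↑): 102 + 48 = 150°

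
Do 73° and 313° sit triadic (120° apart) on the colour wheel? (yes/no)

Angular distance: |73 − 313| = 240; shorter arc = 360 − 240 = 120°.
Triadic (120° apart) requires 120°.

yes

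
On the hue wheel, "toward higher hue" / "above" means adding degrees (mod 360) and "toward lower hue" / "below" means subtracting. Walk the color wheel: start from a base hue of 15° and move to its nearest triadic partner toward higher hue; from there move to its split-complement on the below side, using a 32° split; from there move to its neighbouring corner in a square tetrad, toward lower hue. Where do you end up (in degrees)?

193°

+120° (triadic ↑): 15 + 120 = 135°
+148° (split-comp 32° ↓): 135 + 148 = 283°
−90° (square ↓): 283 − 90 = 193°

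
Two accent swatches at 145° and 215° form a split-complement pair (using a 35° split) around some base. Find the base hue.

0°

The accents sit 35° either side of the complement, so the complement is their short-arc midpoint on the wheel.
Short-arc midpoint of 145° and 215°: 180°.
Base is 180° from the complement: 180 − 180 = 0°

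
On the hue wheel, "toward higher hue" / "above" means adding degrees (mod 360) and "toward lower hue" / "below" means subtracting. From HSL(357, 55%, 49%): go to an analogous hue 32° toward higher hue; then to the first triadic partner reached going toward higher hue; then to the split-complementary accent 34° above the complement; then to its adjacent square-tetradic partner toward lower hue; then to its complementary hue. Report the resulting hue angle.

93°

analog 32° ↑ +32°: 357 + 32 = 389 → 389 − 360 = 29°
triadic ↑ +120°: 29 + 120 = 149°
split-comp 34° ↑ +214°: 149 + 214 = 363 → 363 − 360 = 3°
square ↓ −90°: 3 − 90 = -87 → -87 + 360 = 273°
complement +180°: 273 + 180 = 453 → 453 − 360 = 93°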